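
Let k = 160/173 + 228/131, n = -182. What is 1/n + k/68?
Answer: 2363111/70119322 ≈ 0.033701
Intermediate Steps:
k = 60404/22663 (k = 160*(1/173) + 228*(1/131) = 160/173 + 228/131 = 60404/22663 ≈ 2.6653)
1/n + k/68 = 1/(-182) + (60404/22663)/68 = 1*(-1/182) + (60404/22663)*(1/68) = -1/182 + 15101/385271 = 2363111/70119322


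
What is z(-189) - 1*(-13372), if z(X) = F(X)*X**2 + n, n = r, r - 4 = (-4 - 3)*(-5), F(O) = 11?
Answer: 406342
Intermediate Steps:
r = 39 (r = 4 + (-4 - 3)*(-5) = 4 - 7*(-5) = 4 + 35 = 39)
n = 39
z(X) = 39 + 11*X**2 (z(X) = 11*X**2 + 39 = 39 + 11*X**2)
z(-189) - 1*(-13372) = (39 + 11*(-189)**2) - 1*(-13372) = (39 + 11*35721) + 13372 = (39 + 392931) + 13372 = 392970 + 13372 = 406342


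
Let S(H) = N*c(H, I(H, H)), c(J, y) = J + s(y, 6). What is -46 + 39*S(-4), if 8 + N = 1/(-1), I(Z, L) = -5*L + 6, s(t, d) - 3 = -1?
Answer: 656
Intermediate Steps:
s(t, d) = 2 (s(t, d) = 3 - 1 = 2)
I(Z, L) = 6 - 5*L
N = -9 (N = -8 + 1/(-1) = -8 - 1 = -9)
c(J, y) = 2 + J (c(J, y) = J + 2 = 2 + J)
S(H) = -18 - 9*H (S(H) = -9*(2 + H) = -18 - 9*H)
-46 + 39*S(-4) = -46 + 39*(-18 - 9*(-4)) = -46 + 39*(-18 + 36) = -46 + 39*18 = -46 + 702 = 656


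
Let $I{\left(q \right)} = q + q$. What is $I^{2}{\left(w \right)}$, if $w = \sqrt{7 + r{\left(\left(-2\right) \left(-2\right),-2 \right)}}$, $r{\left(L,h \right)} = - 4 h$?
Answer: $60$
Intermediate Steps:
$w = \sqrt{15}$ ($w = \sqrt{7 - -8} = \sqrt{7 + 8} = \sqrt{15} \approx 3.873$)
$I{\left(q \right)} = 2 q$
$I^{2}{\left(w \right)} = \left(2 \sqrt{15}\right)^{2} = 60$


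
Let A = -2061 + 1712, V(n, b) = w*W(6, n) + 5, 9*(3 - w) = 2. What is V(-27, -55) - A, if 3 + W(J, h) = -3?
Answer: 1012/3 ≈ 337.33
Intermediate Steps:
w = 25/9 (w = 3 - ⅑*2 = 3 - 2/9 = 25/9 ≈ 2.7778)
W(J, h) = -6 (W(J, h) = -3 - 3 = -6)
V(n, b) = -35/3 (V(n, b) = (25/9)*(-6) + 5 = -50/3 + 5 = -35/3)
A = -349
V(-27, -55) - A = -35/3 - 1*(-349) = -35/3 + 349 = 1012/3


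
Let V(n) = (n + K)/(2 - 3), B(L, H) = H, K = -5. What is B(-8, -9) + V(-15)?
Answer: 11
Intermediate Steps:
V(n) = 5 - n (V(n) = (n - 5)/(2 - 3) = (-5 + n)/(-1) = (-5 + n)*(-1) = 5 - n)
B(-8, -9) + V(-15) = -9 + (5 - 1*(-15)) = -9 + (5 + 15) = -9 + 20 = 11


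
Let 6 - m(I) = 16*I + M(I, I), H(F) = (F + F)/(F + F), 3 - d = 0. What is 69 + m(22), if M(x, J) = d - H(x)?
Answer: -279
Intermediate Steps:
d = 3 (d = 3 - 1*0 = 3 + 0 = 3)
H(F) = 1 (H(F) = (2*F)/((2*F)) = (2*F)*(1/(2*F)) = 1)
M(x, J) = 2 (M(x, J) = 3 - 1*1 = 3 - 1 = 2)
m(I) = 4 - 16*I (m(I) = 6 - (16*I + 2) = 6 - (2 + 16*I) = 6 + (-2 - 16*I) = 4 - 16*I)
69 + m(22) = 69 + (4 - 16*22) = 69 + (4 - 352) = 69 - 348 = -279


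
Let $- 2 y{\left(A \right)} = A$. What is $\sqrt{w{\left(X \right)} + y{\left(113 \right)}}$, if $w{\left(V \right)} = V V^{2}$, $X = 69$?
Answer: $\frac{\sqrt{1313810}}{2} \approx 573.11$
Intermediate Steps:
$y{\left(A \right)} = - \frac{A}{2}$
$w{\left(V \right)} = V^{3}$
$\sqrt{w{\left(X \right)} + y{\left(113 \right)}} = \sqrt{69^{3} - \frac{113}{2}} = \sqrt{328509 - \frac{113}{2}} = \sqrt{\frac{656905}{2}} = \frac{\sqrt{1313810}}{2}$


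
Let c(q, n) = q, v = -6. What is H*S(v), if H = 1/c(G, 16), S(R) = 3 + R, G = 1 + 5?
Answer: -½ ≈ -0.50000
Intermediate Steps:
G = 6
H = ⅙ (H = 1/6 = ⅙ ≈ 0.16667)
H*S(v) = (3 - 6)/6 = (⅙)*(-3) = -½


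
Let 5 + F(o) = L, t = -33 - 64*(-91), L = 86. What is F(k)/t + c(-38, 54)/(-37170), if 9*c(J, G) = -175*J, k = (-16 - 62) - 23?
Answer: -163046/27675189 ≈ -0.0058914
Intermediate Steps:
k = -101 (k = -78 - 23 = -101)
c(J, G) = -175*J/9 (c(J, G) = (-175*J)/9 = -175*J/9)
t = 5791 (t = -33 + 5824 = 5791)
F(o) = 81 (F(o) = -5 + 86 = 81)
F(k)/t + c(-38, 54)/(-37170) = 81/5791 - 175/9*(-38)/(-37170) = 81*(1/5791) + (6650/9)*(-1/37170) = 81/5791 - 95/4779 = -163046/27675189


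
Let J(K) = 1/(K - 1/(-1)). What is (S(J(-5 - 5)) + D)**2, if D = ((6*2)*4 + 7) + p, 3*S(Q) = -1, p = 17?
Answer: 46225/9 ≈ 5136.1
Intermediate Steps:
J(K) = 1/(1 + K) (J(K) = 1/(K - 1*(-1)) = 1/(K + 1) = 1/(1 + K))
S(Q) = -1/3 (S(Q) = (1/3)*(-1) = -1/3)
D = 72 (D = ((6*2)*4 + 7) + 17 = (12*4 + 7) + 17 = (48 + 7) + 17 = 55 + 17 = 72)
(S(J(-5 - 5)) + D)**2 = (-1/3 + 72)**2 = (215/3)**2 = 46225/9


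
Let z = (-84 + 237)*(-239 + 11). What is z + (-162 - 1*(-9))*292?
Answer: -79560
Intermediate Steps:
z = -34884 (z = 153*(-228) = -34884)
z + (-162 - 1*(-9))*292 = -34884 + (-162 - 1*(-9))*292 = -34884 + (-162 + 9)*292 = -34884 - 153*292 = -34884 - 44676 = -79560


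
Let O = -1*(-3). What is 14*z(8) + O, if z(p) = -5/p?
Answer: -23/4 ≈ -5.7500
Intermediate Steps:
O = 3
14*z(8) + O = 14*(-5/8) + 3 = -35/4 + 3 = -23/4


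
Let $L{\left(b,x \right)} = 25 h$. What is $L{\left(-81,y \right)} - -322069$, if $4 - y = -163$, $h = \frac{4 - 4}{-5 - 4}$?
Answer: $322069$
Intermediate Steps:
$h = 0$ ($h = \frac{0}{-9} = 0 \left(- \frac{1}{9}\right) = 0$)
$y = 167$ ($y = 4 - -163 = 4 + 163 = 167$)
$L{\left(b,x \right)} = 0$ ($L{\left(b,x \right)} = 25 \cdot 0 = 0$)
$L{\left(-81,y \right)} - -322069 = 0 - -322069 = 0 + 322069 = 322069$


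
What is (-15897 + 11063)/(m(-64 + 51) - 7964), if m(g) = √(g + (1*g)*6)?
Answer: 38497976/63425387 + 4834*I*√91/63425387 ≈ 0.60698 + 0.00072705*I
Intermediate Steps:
m(g) = √7*√g (m(g) = √(g + g*6) = √(g + 6*g) = √(7*g) = √7*√g)
(-15897 + 11063)/(m(-64 + 51) - 7964) = (-15897 + 11063)/(√7*√(-64 + 51) - 7964) = -4834/(√7*√(-13) - 7964) = -4834/(√7*(I*√13) - 7964) = -4834/(I*√91 - 7964) = -4834/(-7964 + I*√91)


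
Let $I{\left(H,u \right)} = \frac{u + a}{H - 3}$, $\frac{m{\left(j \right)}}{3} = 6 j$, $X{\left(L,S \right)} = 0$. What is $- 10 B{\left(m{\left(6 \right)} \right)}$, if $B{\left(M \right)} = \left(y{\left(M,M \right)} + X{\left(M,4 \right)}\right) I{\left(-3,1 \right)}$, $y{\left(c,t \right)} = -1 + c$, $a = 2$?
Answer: $535$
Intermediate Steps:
$m{\left(j \right)} = 18 j$ ($m{\left(j \right)} = 3 \cdot 6 j = 18 j$)
$I{\left(H,u \right)} = \frac{2 + u}{-3 + H}$ ($I{\left(H,u \right)} = \frac{u + 2}{H - 3} = \frac{2 + u}{-3 + H}$)
$B{\left(M \right)} = \frac{1}{2} - \frac{M}{2}$ ($B{\left(M \right)} = \left(\left(-1 + M\right) + 0\right) \frac{2 + 1}{-3 - 3} = \left(-1 + M\right) \frac{1}{-6} \cdot 3 = \left(-1 + M\right) \left(\left(- \frac{1}{6}\right) 3\right) = \left(-1 + M\right) \left(- \frac{1}{2}\right) = \frac{1}{2} - \frac{M}{2}$)
$- 10 B{\left(m{\left(6 \right)} \right)} = - 10 \left(\frac{1}{2} - \frac{18 \cdot 6}{2}\right) = - 10 \left(\frac{1}{2} - 54\right) = \left(-10\right) \left(- \frac{107}{2}\right) = 535$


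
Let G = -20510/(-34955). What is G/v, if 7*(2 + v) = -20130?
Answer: -14357/70413352 ≈ -0.00020390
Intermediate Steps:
v = -20144/7 (v = -2 + (⅐)*(-20130) = -2 - 20130/7 = -20144/7 ≈ -2877.7)
G = 4102/6991 (G = -20510*(-1/34955) = 4102/6991 ≈ 0.58675)
G/v = 4102/(6991*(-20144/7)) = (4102/6991)*(-7/20144) = -14357/70413352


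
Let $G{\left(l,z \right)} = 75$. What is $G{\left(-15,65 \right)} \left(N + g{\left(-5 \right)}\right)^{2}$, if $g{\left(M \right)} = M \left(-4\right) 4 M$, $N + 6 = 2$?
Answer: $12241200$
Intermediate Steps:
$N = -4$ ($N = -6 + 2 = -4$)
$g{\left(M \right)} = - 16 M^{2}$ ($g{\left(M \right)} = - 4 M 4 M = - 16 M M = - 16 M^{2}$)
$G{\left(-15,65 \right)} \left(N + g{\left(-5 \right)}\right)^{2} = 75 \left(-4 - 16 \left(-5\right)^{2}\right)^{2} = 75 \left(-4 - 400\right)^{2} = 75 \left(-404\right)^{2} = 75 \cdot 163216 = 12241200$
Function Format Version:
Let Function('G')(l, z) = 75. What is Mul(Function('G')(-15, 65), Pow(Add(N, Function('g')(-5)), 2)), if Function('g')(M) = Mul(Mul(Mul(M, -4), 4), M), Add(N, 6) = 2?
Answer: 12241200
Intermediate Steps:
N = -4 (N = Add(-6, 2) = -4)
Function('g')(M) = Mul(-16, Pow(M, 2)) (Function('g')(M) = Mul(Mul(Mul(-4, M), 4), M) = Mul(Mul(-16, M), M) = Mul(-16, Pow(M, 2)))
Mul(Function('G')(-15, 65), Pow(Add(N, Function('g')(-5)), 2)) = Mul(75, Pow(Add(-4, Mul(-16, Pow(-5, 2))), 2)) = Mul(75, Pow(Add(-4, Mul(-16, 25)), 2)) = Mul(75, Pow(Add(-4, -400), 2)) = Mul(75, Pow(-404, 2)) = Mul(75, 163216) = 12241200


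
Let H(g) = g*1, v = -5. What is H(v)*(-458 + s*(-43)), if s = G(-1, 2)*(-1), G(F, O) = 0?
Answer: 2290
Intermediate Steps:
s = 0 (s = 0*(-1) = 0)
H(g) = g
H(v)*(-458 + s*(-43)) = -5*(-458 + 0*(-43)) = -5*(-458 + 0) = -5*(-458) = 2290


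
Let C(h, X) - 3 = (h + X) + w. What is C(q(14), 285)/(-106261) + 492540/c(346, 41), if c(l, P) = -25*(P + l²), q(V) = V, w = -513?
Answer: -3447071651/21209164295 ≈ -0.16253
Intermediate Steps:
C(h, X) = -510 + X + h (C(h, X) = 3 + ((h + X) - 513) = 3 + ((X + h) - 513) = 3 + (-513 + X + h) = -510 + X + h)
c(l, P) = -25*P - 25*l²
C(q(14), 285)/(-106261) + 492540/c(346, 41) = (-510 + 285 + 14)/(-106261) + 492540/(-25*41 - 25*346²) = -211*(-1/106261) + 492540/(-1025 - 25*119716) = 211/106261 + 492540/(-1025 - 2992900) = 211/106261 + 492540/(-2993925) = 211/106261 + 492540*(-1/2993925) = 211/106261 - 32836/199595 = -3447071651/21209164295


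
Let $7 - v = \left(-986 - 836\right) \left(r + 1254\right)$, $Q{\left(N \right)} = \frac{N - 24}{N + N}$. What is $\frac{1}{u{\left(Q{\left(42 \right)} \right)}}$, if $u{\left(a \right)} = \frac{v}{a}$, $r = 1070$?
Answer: $\frac{1}{19760230} \approx 5.0607 \cdot 10^{-8}$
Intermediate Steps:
$Q{\left(N \right)} = \frac{-24 + N}{2 N}$
$v = 4234335$ ($v = 7 - \left(-986 - 836\right) \left(1070 + 1254\right) = 7 - \left(-1822\right) 2324 = 7 - -4234328 = 7 + 4234328 = 4234335$)
$u{\left(a \right)} = \frac{4234335}{a}$
$\frac{1}{u{\left(Q{\left(42 \right)} \right)}} = \frac{1}{4234335 \frac{1}{\frac{1}{2} \cdot \frac{1}{42} \left(-24 + 42\right)}} = \frac{1}{4234335 \frac{1}{\frac{1}{2} \cdot \frac{1}{42} \cdot 18}} = \frac{1}{4234335 \frac{1}{\frac{3}{14}}} = \frac{1}{4234335 \cdot \frac{14}{3}} = \frac{1}{19760230}$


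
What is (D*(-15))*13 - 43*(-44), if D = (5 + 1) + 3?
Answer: 137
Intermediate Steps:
D = 9 (D = 6 + 3 = 9)
(D*(-15))*13 - 43*(-44) = (9*(-15))*13 - 43*(-44) = -135*13 - 1*(-1892) = -1755 + 1892 = 137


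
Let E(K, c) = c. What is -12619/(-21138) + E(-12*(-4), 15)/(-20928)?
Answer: 43962227/73729344 ≈ 0.59626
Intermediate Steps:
-12619/(-21138) + E(-12*(-4), 15)/(-20928) = -12619/(-21138) + 15/(-20928) = -12619*(-1/21138) + 15*(-1/20928) = 12619/21138 - 5/6976 = 43962227/73729344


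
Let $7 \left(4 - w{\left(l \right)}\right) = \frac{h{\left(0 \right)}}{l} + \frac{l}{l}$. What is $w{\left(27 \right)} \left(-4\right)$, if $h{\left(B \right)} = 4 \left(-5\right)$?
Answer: $- \frac{428}{27} \approx -15.852$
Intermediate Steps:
$h{\left(B \right)} = -20$
$w{\left(l \right)} = \frac{27}{7} + \frac{20}{7 l}$ ($w{\left(l \right)} = 4 - \frac{- \frac{20}{l} + \frac{l}{l}}{7} = 4 - \frac{- \frac{20}{l} + 1}{7} = 4 - \frac{1 - \frac{20}{l}}{7} = 4 - \left(\frac{1}{7} - \frac{20}{7 l}\right) = \frac{27}{7} + \frac{20}{7 l}$)
$w{\left(27 \right)} \left(-4\right) = \frac{20 + 27 \cdot 27}{7 \cdot 27} \left(-4\right) = \frac{1}{7} \cdot \frac{1}{27} \left(20 + 729\right) \left(-4\right) = \frac{1}{7} \cdot \frac{1}{27} \cdot 749 \left(-4\right) = \frac{107}{27} \left(-4\right) = - \frac{428}{27}$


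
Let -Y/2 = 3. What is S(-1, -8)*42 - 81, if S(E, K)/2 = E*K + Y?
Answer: 87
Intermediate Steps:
Y = -6 (Y = -2*3 = -6)
S(E, K) = -12 + 2*E*K (S(E, K) = 2*(E*K - 6) = 2*(-6 + E*K) = -12 + 2*E*K)
S(-1, -8)*42 - 81 = (-12 + 2*(-1)*(-8))*42 - 81 = (-12 + 16)*42 - 81 = 4*42 - 81 = 168 - 81 = 87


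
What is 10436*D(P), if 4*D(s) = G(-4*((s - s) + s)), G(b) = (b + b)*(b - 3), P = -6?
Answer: 2629872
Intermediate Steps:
G(b) = 2*b*(-3 + b) (G(b) = (2*b)*(-3 + b) = 2*b*(-3 + b))
D(s) = -2*s*(-3 - 4*s) (D(s) = (2*(-4*((s - s) + s))*(-3 - 4*((s - s) + s)))/4 = (2*(-4*(0 + s))*(-3 - 4*(0 + s)))/4 = (2*(-4*s)*(-3 - 4*s))/4 = (-8*s*(-3 - 4*s))/4 = -2*s*(-3 - 4*s))
10436*D(P) = 10436*(2*(-6)*(3 + 4*(-6))) = 10436*(2*(-6)*(3 - 24)) = 10436*(2*(-6)*(-21)) = 10436*252 = 2629872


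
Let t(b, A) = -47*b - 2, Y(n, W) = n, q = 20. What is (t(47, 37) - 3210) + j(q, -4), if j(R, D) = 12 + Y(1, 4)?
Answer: -5408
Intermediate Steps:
t(b, A) = -2 - 47*b
j(R, D) = 13 (j(R, D) = 12 + 1 = 13)
(t(47, 37) - 3210) + j(q, -4) = ((-2 - 47*47) - 3210) + 13 = ((-2 - 2209) - 3210) + 13 = (-2211 - 3210) + 13 = -5421 + 13 = -5408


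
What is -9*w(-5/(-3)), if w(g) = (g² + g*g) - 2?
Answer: -32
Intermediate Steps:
w(g) = -2 + 2*g² (w(g) = (g² + g²) - 2 = 2*g² - 2 = -2 + 2*g²)
-9*w(-5/(-3)) = -9*(-2 + 2*(-5/(-3))²) = -9*(-2 + 2*(-5*(-⅓))²) = -9*(-2 + 2*(5/3)²) = -9*(-2 + 2*(25/9)) = -9*(-2 + 50/9) = -9*32/9 = -32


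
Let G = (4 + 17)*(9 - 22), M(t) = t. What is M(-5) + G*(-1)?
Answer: 268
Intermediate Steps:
G = -273 (G = 21*(-13) = -273)
M(-5) + G*(-1) = -5 - 273*(-1) = -5 + 273 = 268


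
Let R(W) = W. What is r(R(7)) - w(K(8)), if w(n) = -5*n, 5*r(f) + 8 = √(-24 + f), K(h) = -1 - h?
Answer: -233/5 + I*√17/5 ≈ -46.6 + 0.82462*I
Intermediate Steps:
r(f) = -8/5 + √(-24 + f)/5
r(R(7)) - w(K(8)) = (-8/5 + √(-24 + 7)/5) - (-5)*(-1 - 1*8) = (-8/5 + √(-17)/5) - (-5)*(-1 - 8) = (-8/5 + (I*√17)/5) - (-5)*(-9) = (-8/5 + I*√17/5) - 1*45 = (-8/5 + I*√17/5) - 45 = -233/5 + I*√17/5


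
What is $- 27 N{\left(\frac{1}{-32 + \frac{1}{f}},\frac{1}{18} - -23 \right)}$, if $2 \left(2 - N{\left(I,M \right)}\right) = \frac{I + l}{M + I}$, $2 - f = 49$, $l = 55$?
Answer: $- \frac{13578462}{623729} \approx -21.77$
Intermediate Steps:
$f = -47$ ($f = 2 - 49 = -47$)
$N{\left(I,M \right)} = 2 - \frac{55 + I}{2 \left(I + M\right)}$ ($N{\left(I,M \right)} = 2 - \frac{\left(I + 55\right) \frac{1}{M + I}}{2} = 2 - \frac{\left(55 + I\right) \frac{1}{I + M}}{2} = 2 - \frac{\frac{1}{I + M} \left(55 + I\right)}{2} = 2 - \frac{55 + I}{2 \left(I + M\right)}$)
$- 27 N{\left(\frac{1}{-32 + \frac{1}{f}},\frac{1}{18} - -23 \right)} = - 27 \frac{-55 + \frac{3}{-32 + \frac{1}{-47}} + 4 \left(\frac{1}{18} - -23\right)}{2 \left(\frac{1}{-32 + \frac{1}{-47}} + \left(\frac{1}{18} - -23\right)\right)} = - 27 \frac{-55 + \frac{3}{-32 - \frac{1}{47}} + 4 \left(\frac{1}{18} + 23\right)}{2 \left(\frac{1}{-32 - \frac{1}{47}} + \left(\frac{1}{18} + 23\right)\right)} = - 27 \frac{-55 + \frac{3}{- \frac{1505}{47}} + 4 \cdot \frac{415}{18}}{2 \left(\frac{1}{- \frac{1505}{47}} + \frac{415}{18}\right)} = - 27 \frac{-55 + 3 \left(- \frac{47}{1505}\right) + \frac{830}{9}}{2 \left(- \frac{47}{1505} + \frac{415}{18}\right)} = - 27 \frac{-55 - \frac{141}{1505} + \frac{830}{9}}{2 \cdot \frac{623729}{27090}} = - 27 \cdot \frac{1}{2} \cdot \frac{27090}{623729} \cdot \frac{502906}{13545} = \left(-27\right) \frac{502906}{623729} = - \frac{13578462}{623729}$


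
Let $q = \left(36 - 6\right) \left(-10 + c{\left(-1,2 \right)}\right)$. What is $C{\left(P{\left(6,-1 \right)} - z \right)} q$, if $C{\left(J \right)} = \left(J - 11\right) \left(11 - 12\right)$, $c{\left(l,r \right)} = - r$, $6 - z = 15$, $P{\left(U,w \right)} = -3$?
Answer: $-1800$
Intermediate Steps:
$z = -9$ ($z = 6 - 15 = -9$)
$C{\left(J \right)} = 11 - J$ ($C{\left(J \right)} = \left(-11 + J\right) \left(-1\right) = 11 - J$)
$q = -360$ ($q = \left(36 - 6\right) \left(-10 - 2\right) = 30 \left(-10 - 2\right) = 30 \left(-12\right) = -360$)
$C{\left(P{\left(6,-1 \right)} - z \right)} q = \left(11 - \left(-3 - -9\right)\right) \left(-360\right) = \left(11 - \left(-3 + 9\right)\right) \left(-360\right) = \left(11 - 6\right) \left(-360\right) = 5 \left(-360\right) = -1800$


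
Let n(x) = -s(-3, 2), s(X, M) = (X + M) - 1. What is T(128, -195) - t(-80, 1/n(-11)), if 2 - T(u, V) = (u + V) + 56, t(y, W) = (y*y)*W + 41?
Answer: -3228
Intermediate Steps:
s(X, M) = -1 + M + X (s(X, M) = (M + X) - 1 = -1 + M + X)
n(x) = 2 (n(x) = -(-1 + 2 - 3) = -1*(-2) = 2)
t(y, W) = 41 + W*y² (t(y, W) = y²*W + 41 = W*y² + 41 = 41 + W*y²)
T(u, V) = -54 - V - u (T(u, V) = 2 - ((u + V) + 56) = 2 - ((V + u) + 56) = 2 - (56 + V + u) = 2 + (-56 - V - u) = -54 - V - u)
T(128, -195) - t(-80, 1/n(-11)) = (-54 - 1*(-195) - 1*128) - (41 + (-80)²/2) = (-54 + 195 - 128) - (41 + (½)*6400) = 13 - (41 + 3200) = 13 - 1*3241 = 13 - 3241 = -3228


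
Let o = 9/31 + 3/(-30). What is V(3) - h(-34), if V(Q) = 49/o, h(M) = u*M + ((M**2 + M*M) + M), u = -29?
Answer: -177386/59 ≈ -3006.5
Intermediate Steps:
o = 59/310 (o = 9*(1/31) + 3*(-1/30) = 9/31 - 1/10 = 59/310 ≈ 0.19032)
h(M) = -28*M + 2*M**2 (h(M) = -29*M + ((M**2 + M*M) + M) = -29*M + ((M**2 + M**2) + M) = -29*M + (2*M**2 + M) = -29*M + (M + 2*M**2) = -28*M + 2*M**2)
V(Q) = 15190/59 (V(Q) = 49/(59/310) = 49*(310/59) = 15190/59)
V(3) - h(-34) = 15190/59 - 2*(-34)*(-14 - 34) = 15190/59 - 2*(-34)*(-48) = 15190/59 - 1*3264 = 15190/59 - 3264 = -177386/59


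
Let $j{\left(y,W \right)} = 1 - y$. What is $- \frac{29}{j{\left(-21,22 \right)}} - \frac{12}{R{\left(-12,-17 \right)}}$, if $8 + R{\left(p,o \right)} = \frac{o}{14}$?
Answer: $- \frac{15}{946} \approx -0.015856$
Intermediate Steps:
$R{\left(p,o \right)} = -8 + \frac{o}{14}$
$- \frac{29}{j{\left(-21,22 \right)}} - \frac{12}{R{\left(-12,-17 \right)}} = - \frac{29}{1 - -21} - \frac{12}{-8 + \frac{1}{14} \left(-17\right)} = - \frac{29}{1 + 21} - \frac{12}{-8 - \frac{17}{14}} = - \frac{29}{22} - \frac{12}{- \frac{129}{14}} = \left(-29\right) \frac{1}{22} - - \frac{56}{43} = - \frac{29}{22} + \frac{56}{43} = - \frac{15}{946}$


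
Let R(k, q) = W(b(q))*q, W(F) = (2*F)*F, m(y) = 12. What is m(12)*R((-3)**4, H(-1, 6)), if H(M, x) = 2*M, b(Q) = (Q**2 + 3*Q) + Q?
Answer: -768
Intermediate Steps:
b(Q) = Q**2 + 4*Q
W(F) = 2*F**2
R(k, q) = 2*q**3*(4 + q)**2 (R(k, q) = (2*(q*(4 + q))**2)*q = (2*(q**2*(4 + q)**2))*q = (2*q**2*(4 + q)**2)*q = 2*q**3*(4 + q)**2)
m(12)*R((-3)**4, H(-1, 6)) = 12*(2*(2*(-1))**3*(4 + 2*(-1))**2) = 12*(2*(-2)**3*(4 - 2)**2) = 12*(2*(-8)*2**2) = 12*(2*(-8)*4) = 12*(-64) = -768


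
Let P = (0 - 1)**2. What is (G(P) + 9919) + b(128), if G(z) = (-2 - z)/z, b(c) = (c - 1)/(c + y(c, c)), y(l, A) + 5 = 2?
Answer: 1239627/125 ≈ 9917.0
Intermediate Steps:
y(l, A) = -3 (y(l, A) = -5 + 2 = -3)
b(c) = (-1 + c)/(-3 + c) (b(c) = (c - 1)/(c - 3) = (-1 + c)/(-3 + c))
P = 1 (P = (-1)**2 = 1)
G(z) = (-2 - z)/z
(G(P) + 9919) + b(128) = ((-2 - 1*1)/1 + 9919) + (-1 + 128)/(-3 + 128) = (1*(-2 - 1) + 9919) + 127/125 = (1*(-3) + 9919) + (1/125)*127 = (-3 + 9919) + 127/125 = 9916 + 127/125 = 1239627/125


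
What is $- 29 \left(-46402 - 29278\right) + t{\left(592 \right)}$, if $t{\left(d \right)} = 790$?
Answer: $2195510$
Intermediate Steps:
$- 29 \left(-46402 - 29278\right) + t{\left(592 \right)} = - 29 \left(-46402 - 29278\right) + 790 = \left(-29\right) \left(-75680\right) + 790 = 2194720 + 790 = 2195510$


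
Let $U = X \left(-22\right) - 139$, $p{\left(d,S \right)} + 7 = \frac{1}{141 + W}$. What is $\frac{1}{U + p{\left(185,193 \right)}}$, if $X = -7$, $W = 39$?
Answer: $\frac{180}{1441} \approx 0.12491$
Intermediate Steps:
$p{\left(d,S \right)} = - \frac{1259}{180}$ ($p{\left(d,S \right)} = -7 + \frac{1}{141 + 39} = -7 + \frac{1}{180} = - \frac{1259}{180}$)
$U = 15$ ($U = \left(-7\right) \left(-22\right) - 139 = 154 - 139 = 15$)
$\frac{1}{U + p{\left(185,193 \right)}} = \frac{1}{15 - \frac{1259}{180}} = \frac{1}{\frac{1441}{180}} = \frac{180}{1441}$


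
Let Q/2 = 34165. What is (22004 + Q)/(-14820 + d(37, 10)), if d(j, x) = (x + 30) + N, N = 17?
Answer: -90334/14763 ≈ -6.1189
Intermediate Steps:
Q = 68330 (Q = 2*34165 = 68330)
d(j, x) = 47 + x (d(j, x) = (x + 30) + 17 = (30 + x) + 17 = 47 + x)
(22004 + Q)/(-14820 + d(37, 10)) = (22004 + 68330)/(-14820 + (47 + 10)) = 90334/(-14820 + 57) = 90334/(-14763) = 90334*(-1/14763) = -90334/14763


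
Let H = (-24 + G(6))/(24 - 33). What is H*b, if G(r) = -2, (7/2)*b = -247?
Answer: -12844/63 ≈ -203.87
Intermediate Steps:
b = -494/7 (b = (2/7)*(-247) = -494/7 ≈ -70.571)
H = 26/9 (H = (-24 - 2)/(24 - 33) = -26/(-9) = -26*(-⅑) = 26/9 ≈ 2.8889)
H*b = (26/9)*(-494/7) = -12844/63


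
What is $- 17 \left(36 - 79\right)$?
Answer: $731$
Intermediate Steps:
$- 17 \left(36 - 79\right) = \left(-17\right) \left(-43\right) = 731$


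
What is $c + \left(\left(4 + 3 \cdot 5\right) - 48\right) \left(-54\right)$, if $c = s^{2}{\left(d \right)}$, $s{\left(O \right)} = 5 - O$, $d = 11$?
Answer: $1602$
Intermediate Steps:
$c = 36$ ($c = \left(5 - 11\right)^{2} = \left(-6\right)^{2} = 36$)
$c + \left(\left(4 + 3 \cdot 5\right) - 48\right) \left(-54\right) = 36 + \left(\left(4 + 3 \cdot 5\right) - 48\right) \left(-54\right) = 36 + \left(\left(4 + 15\right) - 48\right) \left(-54\right) = 36 + \left(19 - 48\right) \left(-54\right) = 36 - -1566 = 36 + 1566 = 1602$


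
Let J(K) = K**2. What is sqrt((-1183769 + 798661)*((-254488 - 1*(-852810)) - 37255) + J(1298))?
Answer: 6*I*sqrt(6001936262) ≈ 4.6483e+5*I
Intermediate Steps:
sqrt((-1183769 + 798661)*((-254488 - 1*(-852810)) - 37255) + J(1298)) = sqrt((-1183769 + 798661)*((-254488 - 1*(-852810)) - 37255) + 1298**2) = sqrt(-385108*((-254488 + 852810) - 37255) + 1684804) = sqrt(-385108*(598322 - 37255) + 1684804) = sqrt(-385108*561067 + 1684804) = sqrt(-216071390236 + 1684804) = sqrt(-216069705432) = 6*I*sqrt(6001936262)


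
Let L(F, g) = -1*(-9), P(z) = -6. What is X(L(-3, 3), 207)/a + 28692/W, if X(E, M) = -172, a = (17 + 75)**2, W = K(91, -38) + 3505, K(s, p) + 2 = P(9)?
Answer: 60561901/7399652 ≈ 8.1844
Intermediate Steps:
L(F, g) = 9
K(s, p) = -8 (K(s, p) = -2 - 6 = -8)
W = 3497 (W = -8 + 3505 = 3497)
a = 8464 (a = 92**2 = 8464)
X(L(-3, 3), 207)/a + 28692/W = -172/8464 + 28692/3497 = -172*1/8464 + 28692*(1/3497) = -43/2116 + 28692/3497 = 60561901/7399652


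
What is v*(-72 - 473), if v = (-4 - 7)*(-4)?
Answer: -23980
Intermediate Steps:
v = 44 (v = -11*(-4) = 44)
v*(-72 - 473) = 44*(-72 - 473) = 44*(-545) = -23980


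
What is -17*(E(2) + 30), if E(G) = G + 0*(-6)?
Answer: -544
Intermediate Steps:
E(G) = G (E(G) = G + 0 = G)
-17*(E(2) + 30) = -17*(2 + 30) = -17*32 = -544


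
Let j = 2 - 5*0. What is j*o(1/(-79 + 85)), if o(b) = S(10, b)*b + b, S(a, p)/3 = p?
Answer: 1/2 ≈ 0.50000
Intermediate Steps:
S(a, p) = 3*p
j = 2 (j = 2 + 0 = 2)
o(b) = b + 3*b**2 (o(b) = (3*b)*b + b = 3*b**2 + b = b + 3*b**2)
j*o(1/(-79 + 85)) = 2*((1 + 3/(-79 + 85))/(-79 + 85)) = 2*((1 + 3/6)/6) = 2*((1 + 3*(1/6))/6) = 2*((1 + 1/2)/6) = 2*((1/6)*(3/2)) = 2*(1/4) = 1/2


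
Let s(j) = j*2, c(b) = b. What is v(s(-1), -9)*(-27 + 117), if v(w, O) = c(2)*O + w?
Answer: -1800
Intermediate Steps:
s(j) = 2*j
v(w, O) = w + 2*O (v(w, O) = 2*O + w = w + 2*O)
v(s(-1), -9)*(-27 + 117) = (2*(-1) + 2*(-9))*(-27 + 117) = (-2 - 18)*90 = -20*90 = -1800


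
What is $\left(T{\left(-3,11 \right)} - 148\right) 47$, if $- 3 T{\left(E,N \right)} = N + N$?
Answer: $- \frac{21902}{3} \approx -7300.7$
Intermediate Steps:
$T{\left(E,N \right)} = - \frac{2 N}{3}$ ($T{\left(E,N \right)} = - \frac{N + N}{3} = - \frac{2 N}{3}$)
$\left(T{\left(-3,11 \right)} - 148\right) 47 = \left(\left(- \frac{2}{3}\right) 11 - 148\right) 47 = \left(- \frac{22}{3} - 148\right) 47 = \left(- \frac{466}{3}\right) 47 = - \frac{21902}{3}$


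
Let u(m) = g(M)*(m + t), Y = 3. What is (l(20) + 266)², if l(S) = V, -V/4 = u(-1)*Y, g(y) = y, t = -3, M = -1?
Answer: 47524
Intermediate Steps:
u(m) = 3 - m (u(m) = -(m - 3) = -(-3 + m) = 3 - m)
V = -48 (V = -4*(3 - 1*(-1))*3 = -4*(3 + 1)*3 = -16*3 = -4*12 = -48)
l(S) = -48
(l(20) + 266)² = (-48 + 266)² = 218² = 47524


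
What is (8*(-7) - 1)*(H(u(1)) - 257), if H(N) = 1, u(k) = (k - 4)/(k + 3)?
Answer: 14592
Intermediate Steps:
u(k) = (-4 + k)/(3 + k)
(8*(-7) - 1)*(H(u(1)) - 257) = (8*(-7) - 1)*(1 - 257) = (-56 - 1)*(-256) = -57*(-256) = 14592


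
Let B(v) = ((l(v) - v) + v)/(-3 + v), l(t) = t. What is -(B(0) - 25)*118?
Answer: 2950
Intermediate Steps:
B(v) = v/(-3 + v) (B(v) = ((v - v) + v)/(-3 + v) = (0 + v)/(-3 + v) = v/(-3 + v))
-(B(0) - 25)*118 = -(0/(-3 + 0) - 25)*118 = -(0/(-3) - 25)*118 = -(0*(-⅓) - 25)*118 = -(0 - 25)*118 = -(-25)*118 = -1*(-2950) = 2950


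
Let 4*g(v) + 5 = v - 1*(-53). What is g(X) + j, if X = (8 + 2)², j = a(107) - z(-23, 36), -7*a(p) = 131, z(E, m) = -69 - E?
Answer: 450/7 ≈ 64.286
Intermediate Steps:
a(p) = -131/7 (a(p) = -⅐*131 = -131/7)
j = 191/7 (j = -131/7 - (-69 - 1*(-23)) = -131/7 - (-69 + 23) = -131/7 - 1*(-46) = -131/7 + 46 = 191/7 ≈ 27.286)
X = 100 (X = 10² = 100)
g(v) = 12 + v/4 (g(v) = -5/4 + (v - 1*(-53))/4 = -5/4 + (v + 53)/4 = -5/4 + (53 + v)/4 = -5/4 + (53/4 + v/4) = 12 + v/4)
g(X) + j = (12 + (¼)*100) + 191/7 = (12 + 25) + 191/7 = 37 + 191/7 = 450/7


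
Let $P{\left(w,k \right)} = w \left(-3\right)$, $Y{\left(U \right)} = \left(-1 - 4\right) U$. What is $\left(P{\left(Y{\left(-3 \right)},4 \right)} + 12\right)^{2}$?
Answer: $1089$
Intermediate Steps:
$Y{\left(U \right)} = - 5 U$
$P{\left(w,k \right)} = - 3 w$
$\left(P{\left(Y{\left(-3 \right)},4 \right)} + 12\right)^{2} = \left(- 3 \left(\left(-5\right) \left(-3\right)\right) + 12\right)^{2} = \left(\left(-3\right) 15 + 12\right)^{2} = \left(-45 + 12\right)^{2} = \left(-33\right)^{2} = 1089$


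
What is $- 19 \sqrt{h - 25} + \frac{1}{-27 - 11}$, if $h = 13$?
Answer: $- \frac{1}{38} - 38 i \sqrt{3} \approx -0.026316 - 65.818 i$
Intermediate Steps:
$- 19 \sqrt{h - 25} + \frac{1}{-27 - 11} = - 19 \sqrt{13 - 25} + \frac{1}{-27 - 11} = - 19 \sqrt{-12} + \frac{1}{-38} = - 19 \cdot 2 i \sqrt{3} - \frac{1}{38} = - 38 i \sqrt{3} - \frac{1}{38} = - \frac{1}{38} - 38 i \sqrt{3}$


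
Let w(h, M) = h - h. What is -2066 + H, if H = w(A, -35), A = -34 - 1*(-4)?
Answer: -2066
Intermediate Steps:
A = -30 (A = -34 + 4 = -30)
w(h, M) = 0
H = 0
-2066 + H = -2066 + 0 = -2066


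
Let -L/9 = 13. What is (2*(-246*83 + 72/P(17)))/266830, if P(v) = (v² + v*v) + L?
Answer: -9412626/61504315 ≈ -0.15304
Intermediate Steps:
L = -117 (L = -9*13 = -117)
P(v) = -117 + 2*v² (P(v) = (v² + v*v) - 117 = (v² + v²) - 117 = 2*v² - 117 = -117 + 2*v²)
(2*(-246*83 + 72/P(17)))/266830 = (2*(-246*83 + 72/(-117 + 2*17²)))/266830 = (2*(-20418 + 72/(-117 + 2*289)))*(1/266830) = (2*(-20418 + 72/(-117 + 578)))*(1/266830) = (2*(-20418 + 72/461))*(1/266830) = (2*(-9412626/461))*(1/266830) = -18825252/461*1/266830 = -9412626/61504315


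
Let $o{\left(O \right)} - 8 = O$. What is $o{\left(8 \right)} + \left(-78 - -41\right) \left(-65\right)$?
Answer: $2421$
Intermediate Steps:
$o{\left(O \right)} = 8 + O$
$o{\left(8 \right)} + \left(-78 - -41\right) \left(-65\right) = \left(8 + 8\right) + \left(-78 - -41\right) \left(-65\right) = 16 + \left(-78 + 41\right) \left(-65\right) = 16 - -2405 = 16 + 2405 = 2421$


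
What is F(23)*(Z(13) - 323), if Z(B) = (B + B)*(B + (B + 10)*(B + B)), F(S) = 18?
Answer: 280134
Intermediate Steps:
Z(B) = 2*B*(B + 2*B*(10 + B)) (Z(B) = (2*B)*(B + (10 + B)*(2*B)) = (2*B)*(B + 2*B*(10 + B)) = 2*B*(B + 2*B*(10 + B)))
F(23)*(Z(13) - 323) = 18*(13²*(42 + 4*13) - 323) = 18*(169*(42 + 52) - 323) = 18*(169*94 - 323) = 18*(15886 - 323) = 18*15563 = 280134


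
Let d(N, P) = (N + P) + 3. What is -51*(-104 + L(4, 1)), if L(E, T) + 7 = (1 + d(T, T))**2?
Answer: 3825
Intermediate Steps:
d(N, P) = 3 + N + P
L(E, T) = -7 + (4 + 2*T)**2 (L(E, T) = -7 + (1 + (3 + T + T))**2 = -7 + (1 + (3 + 2*T))**2 = -7 + (4 + 2*T)**2)
-51*(-104 + L(4, 1)) = -51*(-104 + (-7 + 4*(2 + 1)**2)) = -51*(-104 + (-7 + 4*3**2)) = -51*(-104 + (-7 + 4*9)) = -51*(-104 + (-7 + 36)) = -51*(-104 + 29) = -51*(-75) = 3825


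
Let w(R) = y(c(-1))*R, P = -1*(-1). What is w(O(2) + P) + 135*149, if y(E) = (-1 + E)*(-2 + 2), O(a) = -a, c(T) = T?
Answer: 20115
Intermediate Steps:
y(E) = 0 (y(E) = (-1 + E)*0 = 0)
P = 1
w(R) = 0 (w(R) = 0*R = 0)
w(O(2) + P) + 135*149 = 0 + 135*149 = 0 + 20115 = 20115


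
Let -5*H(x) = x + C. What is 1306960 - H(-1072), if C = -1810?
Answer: 6531918/5 ≈ 1.3064e+6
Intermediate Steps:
H(x) = 362 - x/5 (H(x) = -(x - 1810)/5 = -(-1810 + x)/5 = 362 - x/5)
1306960 - H(-1072) = 1306960 - (362 - ⅕*(-1072)) = 1306960 - (362 + 1072/5) = 1306960 - 1*2882/5 = 1306960 - 2882/5 = 6531918/5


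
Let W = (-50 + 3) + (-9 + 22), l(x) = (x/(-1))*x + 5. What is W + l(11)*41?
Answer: -4790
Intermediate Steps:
l(x) = 5 - x² (l(x) = (x*(-1))*x + 5 = (-x)*x + 5 = -x² + 5 = 5 - x²)
W = -34 (W = -47 + 13 = -34)
W + l(11)*41 = -34 + (5 - 1*11²)*41 = -34 + (5 - 1*121)*41 = -34 + (5 - 121)*41 = -34 - 116*41 = -34 - 4756 = -4790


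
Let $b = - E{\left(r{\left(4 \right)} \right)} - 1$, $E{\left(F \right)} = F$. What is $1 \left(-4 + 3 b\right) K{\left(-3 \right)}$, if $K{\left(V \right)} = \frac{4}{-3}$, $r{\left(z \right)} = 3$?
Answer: $\frac{64}{3} \approx 21.333$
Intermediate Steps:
$K{\left(V \right)} = - \frac{4}{3}$ ($K{\left(V \right)} = 4 \left(- \frac{1}{3}\right) = - \frac{4}{3}$)
$b = -4$ ($b = \left(-1\right) 3 - 1 = -3 - 1 = -4$)
$1 \left(-4 + 3 b\right) K{\left(-3 \right)} = 1 \left(-4 + 3 \left(-4\right)\right) \left(- \frac{4}{3}\right) = 1 \left(-4 - 12\right) \left(- \frac{4}{3}\right) = 1 \left(-16\right) \left(- \frac{4}{3}\right) = \left(-16\right) \left(- \frac{4}{3}\right) = \frac{64}{3}$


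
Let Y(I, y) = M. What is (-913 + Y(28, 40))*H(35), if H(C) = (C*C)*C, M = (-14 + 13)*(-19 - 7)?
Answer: -38030125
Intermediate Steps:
M = 26 (M = -1*(-26) = 26)
Y(I, y) = 26
H(C) = C³ (H(C) = C²*C = C³)
(-913 + Y(28, 40))*H(35) = (-913 + 26)*35³ = -887*42875 = -38030125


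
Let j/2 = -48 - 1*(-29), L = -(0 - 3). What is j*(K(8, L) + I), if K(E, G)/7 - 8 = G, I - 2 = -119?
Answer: 1520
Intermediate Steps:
I = -117 (I = 2 - 119 = -117)
L = 3 (L = -1*(-3) = 3)
j = -38 (j = 2*(-48 - 1*(-29)) = 2*(-48 + 29) = 2*(-19) = -38)
K(E, G) = 56 + 7*G
j*(K(8, L) + I) = -38*((56 + 7*3) - 117) = -38*((56 + 21) - 117) = -38*(77 - 117) = -38*(-40) = 1520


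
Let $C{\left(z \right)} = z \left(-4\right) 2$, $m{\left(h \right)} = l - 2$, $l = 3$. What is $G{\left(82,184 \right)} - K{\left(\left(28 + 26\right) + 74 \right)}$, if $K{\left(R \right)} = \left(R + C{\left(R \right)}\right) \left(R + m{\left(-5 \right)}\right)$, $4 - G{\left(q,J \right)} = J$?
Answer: $115404$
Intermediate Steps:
$G{\left(q,J \right)} = 4 - J$
$m{\left(h \right)} = 1$ ($m{\left(h \right)} = 3 - 2 = 1$)
$C{\left(z \right)} = - 8 z$ ($C{\left(z \right)} = - 4 z 2 = - 8 z$)
$K{\left(R \right)} = - 7 R \left(1 + R\right)$ ($K{\left(R \right)} = \left(R - 8 R\right) \left(R + 1\right) = - 7 R \left(1 + R\right)$)
$G{\left(82,184 \right)} - K{\left(\left(28 + 26\right) + 74 \right)} = \left(4 - 184\right) - 7 \left(\left(28 + 26\right) + 74\right) \left(-1 - \left(\left(28 + 26\right) + 74\right)\right) = \left(4 - 184\right) - 7 \left(54 + 74\right) \left(-1 - \left(54 + 74\right)\right) = -180 - 7 \cdot 128 \left(-1 - 128\right) = -180 - 7 \cdot 128 \left(-129\right) = -180 - -115584 = -180 + 115584 = 115404$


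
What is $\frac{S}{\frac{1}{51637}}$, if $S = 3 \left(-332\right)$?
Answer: $-51430452$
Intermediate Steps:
$S = -996$
$\frac{S}{\frac{1}{51637}} = - \frac{996}{\frac{1}{51637}} = - 996 \frac{1}{\frac{1}{51637}} = \left(-996\right) 51637 = -51430452$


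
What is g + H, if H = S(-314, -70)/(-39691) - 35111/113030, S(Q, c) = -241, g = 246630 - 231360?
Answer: 68504033506629/4486273730 ≈ 15270.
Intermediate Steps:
g = 15270
H = -1366350471/4486273730 (H = -241/(-39691) - 35111/113030 = -241*(-1/39691) - 35111*1/113030 = 241/39691 - 35111/113030 = -1366350471/4486273730 ≈ -0.30456)
g + H = 15270 - 1366350471/4486273730 = 68504033506629/4486273730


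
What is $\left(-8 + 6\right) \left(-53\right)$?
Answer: $106$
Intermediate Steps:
$\left(-8 + 6\right) \left(-53\right) = \left(-2\right) \left(-53\right) = 106$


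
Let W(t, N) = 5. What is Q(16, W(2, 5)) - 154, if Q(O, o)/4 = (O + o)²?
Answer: 1610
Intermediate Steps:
Q(O, o) = 4*(O + o)²
Q(16, W(2, 5)) - 154 = 4*(16 + 5)² - 154 = 4*21² - 154 = 4*441 - 154 = 1764 - 154 = 1610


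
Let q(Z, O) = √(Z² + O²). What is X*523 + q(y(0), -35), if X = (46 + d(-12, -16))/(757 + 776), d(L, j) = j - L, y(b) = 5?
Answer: 1046/73 + 25*√2 ≈ 49.684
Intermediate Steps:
X = 2/73 (X = (46 + (-16 - 1*(-12)))/(757 + 776) = (46 + (-16 + 12))/1533 = (46 - 4)*(1/1533) = 42*(1/1533) = 2/73 ≈ 0.027397)
q(Z, O) = √(O² + Z²)
X*523 + q(y(0), -35) = (2/73)*523 + √((-35)² + 5²) = 1046/73 + √(1225 + 25) = 1046/73 + √1250 = 1046/73 + 25*√2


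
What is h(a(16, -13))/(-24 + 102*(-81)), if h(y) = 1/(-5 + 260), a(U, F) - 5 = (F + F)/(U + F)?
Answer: -1/2112930 ≈ -4.7328e-7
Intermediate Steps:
a(U, F) = 5 + 2*F/(F + U) (a(U, F) = 5 + (F + F)/(U + F) = 5 + (2*F)/(F + U) = 5 + 2*F/(F + U))
h(y) = 1/255
h(a(16, -13))/(-24 + 102*(-81)) = 1/(255*(-24 + 102*(-81))) = 1/(255*(-24 - 8262)) = (1/255)/(-8286) = (1/255)*(-1/8286) = -1/2112930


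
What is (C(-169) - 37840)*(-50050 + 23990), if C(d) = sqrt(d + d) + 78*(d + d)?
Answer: 1673156240 - 338780*I*sqrt(2) ≈ 1.6732e+9 - 4.7911e+5*I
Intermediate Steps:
C(d) = 156*d + sqrt(2)*sqrt(d) (C(d) = sqrt(2*d) + 78*(2*d) = sqrt(2)*sqrt(d) + 156*d = 156*d + sqrt(2)*sqrt(d))
(C(-169) - 37840)*(-50050 + 23990) = ((156*(-169) + sqrt(2)*sqrt(-169)) - 37840)*(-50050 + 23990) = ((-26364 + sqrt(2)*(13*I)) - 37840)*(-26060) = ((-26364 + 13*I*sqrt(2)) - 37840)*(-26060) = (-64204 + 13*I*sqrt(2))*(-26060) = 1673156240 - 338780*I*sqrt(2)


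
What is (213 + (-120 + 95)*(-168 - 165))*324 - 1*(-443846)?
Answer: 3210158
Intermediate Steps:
(213 + (-120 + 95)*(-168 - 165))*324 - 1*(-443846) = (213 - 25*(-333))*324 + 443846 = (213 + 8325)*324 + 443846 = 8538*324 + 443846 = 2766312 + 443846 = 3210158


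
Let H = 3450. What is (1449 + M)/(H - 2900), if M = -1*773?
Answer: 338/275 ≈ 1.2291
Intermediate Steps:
M = -773
(1449 + M)/(H - 2900) = (1449 - 773)/(3450 - 2900) = 676/550 = 676*(1/550) = 338/275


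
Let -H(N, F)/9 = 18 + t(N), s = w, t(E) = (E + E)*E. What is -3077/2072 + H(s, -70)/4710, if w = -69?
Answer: -6413153/325304 ≈ -19.714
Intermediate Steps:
t(E) = 2*E² (t(E) = (2*E)*E = 2*E²)
s = -69
H(N, F) = -162 - 18*N² (H(N, F) = -9*(18 + 2*N²) = -162 - 18*N²)
-3077/2072 + H(s, -70)/4710 = -3077/2072 + (-162 - 18*(-69)²)/4710 = -3077*1/2072 + (-162 - 18*4761)*(1/4710) = -3077/2072 + (-162 - 85698)*(1/4710) = -3077/2072 - 85860*1/4710 = -3077/2072 - 2862/157 = -6413153/325304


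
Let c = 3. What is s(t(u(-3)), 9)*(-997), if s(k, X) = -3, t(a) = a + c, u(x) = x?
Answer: 2991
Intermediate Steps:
t(a) = 3 + a (t(a) = a + 3 = 3 + a)
s(t(u(-3)), 9)*(-997) = -3*(-997) = 2991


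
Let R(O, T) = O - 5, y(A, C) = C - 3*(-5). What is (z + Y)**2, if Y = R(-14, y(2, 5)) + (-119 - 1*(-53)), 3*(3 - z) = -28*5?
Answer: 11236/9 ≈ 1248.4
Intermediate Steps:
z = 149/3 (z = 3 - (-28)*5/3 = 3 - 1/3*(-140) = 3 + 140/3 = 149/3 ≈ 49.667)
y(A, C) = 15 + C (y(A, C) = C + 15 = 15 + C)
R(O, T) = -5 + O
Y = -85 (Y = (-5 - 14) + (-119 - 1*(-53)) = -19 + (-119 + 53) = -19 - 66 = -85)
(z + Y)**2 = (149/3 - 85)**2 = (-106/3)**2 = 11236/9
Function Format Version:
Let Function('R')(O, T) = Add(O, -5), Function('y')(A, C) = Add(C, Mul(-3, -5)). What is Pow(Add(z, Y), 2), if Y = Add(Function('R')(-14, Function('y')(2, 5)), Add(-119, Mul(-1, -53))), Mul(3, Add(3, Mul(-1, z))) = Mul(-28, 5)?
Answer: Rational(11236, 9) ≈ 1248.4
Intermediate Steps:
z = Rational(149, 3) (z = Add(3, Mul(Rational(-1, 3), Mul(-28, 5))) = Add(3, Mul(Rational(-1, 3), -140)) = Add(3, Rational(140, 3)) = Rational(149, 3) ≈ 49.667)
Function('y')(A, C) = Add(15, C) (Function('y')(A, C) = Add(C, 15) = Add(15, C))
Function('R')(O, T) = Add(-5, O)
Y = -85 (Y = Add(Add(-5, -14), Add(-119, Mul(-1, -53))) = Add(-19, Add(-119, 53)) = Add(-19, -66) = -85)
Pow(Add(z, Y), 2) = Pow(Add(Rational(149, 3), -85), 2) = Pow(Rational(-106, 3), 2) = Rational(11236, 9)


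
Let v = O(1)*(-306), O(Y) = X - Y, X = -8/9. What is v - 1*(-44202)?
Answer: 44780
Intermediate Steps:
X = -8/9 (X = -8*⅑ = -8/9 ≈ -0.88889)
O(Y) = -8/9 - Y
v = 578 (v = (-8/9 - 1*1)*(-306) = (-8/9 - 1)*(-306) = -17/9*(-306) = 578)
v - 1*(-44202) = 578 - 1*(-44202) = 578 + 44202 = 44780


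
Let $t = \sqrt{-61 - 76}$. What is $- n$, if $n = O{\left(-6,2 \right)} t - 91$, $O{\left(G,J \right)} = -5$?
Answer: $91 + 5 i \sqrt{137} \approx 91.0 + 58.523 i$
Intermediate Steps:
$t = i \sqrt{137}$ ($t = \sqrt{-137} = i \sqrt{137} \approx 11.705 i$)
$n = -91 - 5 i \sqrt{137}$ ($n = - 5 i \sqrt{137} - 91 = -91 - 5 i \sqrt{137} \approx -91.0 - 58.523 i$)
$- n = - (-91 - 5 i \sqrt{137}) = 91 + 5 i \sqrt{137}$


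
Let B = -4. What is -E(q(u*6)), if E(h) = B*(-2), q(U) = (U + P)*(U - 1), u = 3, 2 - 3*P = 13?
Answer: -8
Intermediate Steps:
P = -11/3 (P = ⅔ - ⅓*13 = ⅔ - 13/3 = -11/3 ≈ -3.6667)
q(U) = (-1 + U)*(-11/3 + U) (q(U) = (U - 11/3)*(U - 1) = (-11/3 + U)*(-1 + U) = (-1 + U)*(-11/3 + U))
E(h) = 8 (E(h) = -4*(-2) = 8)
-E(q(u*6)) = -1*8 = -8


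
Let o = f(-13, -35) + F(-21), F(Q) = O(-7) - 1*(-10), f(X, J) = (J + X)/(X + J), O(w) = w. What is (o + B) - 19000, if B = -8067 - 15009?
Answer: -42072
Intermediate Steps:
f(X, J) = 1 (f(X, J) = (J + X)/(J + X) = 1)
B = -23076
F(Q) = 3 (F(Q) = -7 - 1*(-10) = -7 + 10 = 3)
o = 4 (o = 1 + 3 = 4)
(o + B) - 19000 = (4 - 23076) - 19000 = -23072 - 19000 = -42072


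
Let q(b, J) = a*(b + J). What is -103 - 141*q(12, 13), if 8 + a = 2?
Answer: 21047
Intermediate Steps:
a = -6 (a = -8 + 2 = -6)
q(b, J) = -6*J - 6*b (q(b, J) = -6*(b + J) = -6*(J + b) = -6*J - 6*b)
-103 - 141*q(12, 13) = -103 - 141*(-6*13 - 6*12) = -103 - 141*(-78 - 72) = -103 - 141*(-150) = -103 + 21150 = 21047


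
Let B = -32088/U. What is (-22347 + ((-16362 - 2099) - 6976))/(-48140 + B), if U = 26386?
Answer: 7163799/7217353 ≈ 0.99258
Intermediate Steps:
B = -16044/13193 (B = -32088/26386 = -32088*1/26386 = -16044/13193 ≈ -1.2161)
(-22347 + ((-16362 - 2099) - 6976))/(-48140 + B) = (-22347 + ((-16362 - 2099) - 6976))/(-48140 - 16044/13193) = (-22347 + (-18461 - 6976))/(-635127064/13193) = (-22347 - 25437)*(-13193/635127064) = -47784*(-13193/635127064) = 7163799/7217353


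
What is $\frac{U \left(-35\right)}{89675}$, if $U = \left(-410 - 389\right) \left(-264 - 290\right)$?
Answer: $- \frac{182266}{1055} \approx -172.76$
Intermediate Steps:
$U = 442646$ ($U = \left(-799\right) \left(-554\right) = 442646$)
$\frac{U \left(-35\right)}{89675} = \frac{442646 \left(-35\right)}{89675} = \left(-15492610\right) \frac{1}{89675} = - \frac{182266}{1055}$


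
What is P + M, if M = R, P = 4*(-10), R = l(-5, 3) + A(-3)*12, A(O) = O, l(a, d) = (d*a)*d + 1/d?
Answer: -362/3 ≈ -120.67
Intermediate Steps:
l(a, d) = 1/d + a*d² (l(a, d) = (a*d)*d + 1/d = a*d² + 1/d = 1/d + a*d²)
R = -242/3 (R = (1 - 5*3³)/3 - 3*12 = (1 - 5*27)/3 - 36 = (1 - 135)/3 - 36 = (⅓)*(-134) - 36 = -134/3 - 36 = -242/3 ≈ -80.667)
P = -40
M = -242/3 ≈ -80.667
P + M = -40 - 242/3 = -362/3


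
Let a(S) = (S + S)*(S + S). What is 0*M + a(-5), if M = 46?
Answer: 100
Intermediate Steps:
a(S) = 4*S² (a(S) = (2*S)*(2*S) = 4*S²)
0*M + a(-5) = 0*46 + 4*(-5)² = 0 + 4*25 = 0 + 100 = 100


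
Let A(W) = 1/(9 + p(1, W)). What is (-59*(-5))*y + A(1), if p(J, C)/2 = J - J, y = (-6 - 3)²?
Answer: 215056/9 ≈ 23895.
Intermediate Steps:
y = 81 (y = (-9)² = 81)
p(J, C) = 0 (p(J, C) = 2*(J - J) = 2*0 = 0)
A(W) = ⅑ (A(W) = 1/(9 + 0) = 1/9 = ⅑)
(-59*(-5))*y + A(1) = -59*(-5)*81 + ⅑ = 295*81 + ⅑ = 23895 + ⅑ = 215056/9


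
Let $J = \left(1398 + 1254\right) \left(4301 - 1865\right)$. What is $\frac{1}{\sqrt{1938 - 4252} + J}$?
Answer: $\frac{248472}{1605196704473} - \frac{i \sqrt{2314}}{41735114316298} \approx 1.5479 \cdot 10^{-7} - 1.1526 \cdot 10^{-12} i$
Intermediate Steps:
$J = 6460272$ ($J = 2652 \cdot 2436 = 6460272$)
$\frac{1}{\sqrt{1938 - 4252} + J} = \frac{1}{\sqrt{1938 - 4252} + 6460272} = \frac{1}{\sqrt{-2314} + 6460272} = \frac{1}{i \sqrt{2314} + 6460272} = \frac{1}{6460272 + i \sqrt{2314}}$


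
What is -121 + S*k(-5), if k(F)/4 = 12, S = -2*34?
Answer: -3385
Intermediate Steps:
S = -68
k(F) = 48 (k(F) = 4*12 = 48)
-121 + S*k(-5) = -121 - 68*48 = -121 - 3264 = -3385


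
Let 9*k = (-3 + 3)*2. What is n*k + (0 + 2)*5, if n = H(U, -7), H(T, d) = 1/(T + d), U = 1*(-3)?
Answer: 10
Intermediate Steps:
U = -3
k = 0 (k = ((-3 + 3)*2)/9 = (0*2)/9 = (1/9)*0 = 0)
n = -1/10 (n = 1/(-3 - 7) = 1/(-10) = -1/10 ≈ -0.10000)
n*k + (0 + 2)*5 = -1/10*0 + (0 + 2)*5 = 0 + 2*5 = 0 + 10 = 10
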